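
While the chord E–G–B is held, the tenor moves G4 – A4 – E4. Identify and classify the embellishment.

A4 is an escape tone.

The harmony at that moment is E minor triad (E, G, B); A4 is not a chord tone.
It is approached by step up from G4 and left by leap down to E4.
Step in, leap out — an escape tone.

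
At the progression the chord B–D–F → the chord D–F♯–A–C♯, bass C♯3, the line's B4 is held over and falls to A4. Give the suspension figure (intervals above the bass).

At the second chord the bass is C♯3. The suspended B4 lies a seventh above the bass; after resolving down by step to A4, the interval above the bass becomes a sixth.
Suspension figures are named by those two intervals: 7–6.

7–6 suspension.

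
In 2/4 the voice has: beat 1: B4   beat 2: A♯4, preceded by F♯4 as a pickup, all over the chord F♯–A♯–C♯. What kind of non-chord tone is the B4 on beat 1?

The harmony at that moment is F♯ major triad (F♯, A♯, C♯); B4 is not a chord tone.
It is approached by leap up from F♯4 and left by step down to A♯4.
Leap in, step out, metrically accented — an appoggiatura.

Appoggiatura.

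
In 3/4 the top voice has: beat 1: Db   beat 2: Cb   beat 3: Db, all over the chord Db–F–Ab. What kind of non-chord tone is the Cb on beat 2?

Lower neighbor tone.

The harmony at that moment is Db major triad (Db, F, Ab); Cb is not a chord tone.
It is approached by step down from Db and left by step up to Db.
Step away and step back to the same note — a neighbor tone (lower neighbor).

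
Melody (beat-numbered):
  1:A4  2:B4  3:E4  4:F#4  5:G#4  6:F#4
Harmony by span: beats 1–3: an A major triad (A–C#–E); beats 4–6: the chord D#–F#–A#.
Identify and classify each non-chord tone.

B4 (beat 2) — escape tone; G#4 (beat 5) — neighbor tone.

The harmony at that moment is A major triad (A, C#, E); B4 is not a chord tone.
It is approached by step up from A4 and left by leap down to E4.
Step in, leap out — an escape tone.
The harmony at that moment is D# minor triad (D#, F#, A#); G#4 is not a chord tone.
It is approached by step up from F#4 and left by step down to F#4.
Step away and step back to the same note — a neighbor tone (upper neighbor).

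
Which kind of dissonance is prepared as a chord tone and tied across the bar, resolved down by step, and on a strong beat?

Approach: by preparation — the pitch is first a chord tone, then held (tied or repeated) while the harmony changes under it. Departure: down by step. Metric position: strong.
A prepared dissonance that resolves downward by step — a suspension. (The same figure resolving upward would be a retardation.)

Suspension.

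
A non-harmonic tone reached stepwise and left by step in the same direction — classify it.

Passing tone.

Approach: by step. Departure: by step, continuing in the same direction.
Stepwise on both sides with no change of direction means the note fills in the space between two different chord tones — a passing tone. (Had it turned back to its starting note it would be a neighbor tone instead.)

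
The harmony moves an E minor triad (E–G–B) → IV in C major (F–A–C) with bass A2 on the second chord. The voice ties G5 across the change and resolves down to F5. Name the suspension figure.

7–6 suspension.

At the second chord the bass is A2. The suspended G5 lies a seventh above the bass; after resolving down by step to F5, the interval above the bass becomes a sixth.
Suspension figures are named by those two intervals: 7–6.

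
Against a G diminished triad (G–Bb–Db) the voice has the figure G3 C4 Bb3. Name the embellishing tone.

C4 is an appoggiatura.

The harmony at that moment is G diminished triad (G, Bb, Db); C4 is not a chord tone.
It is approached by leap up from G3 and left by step down to Bb3.
Leap in, step out — an appoggiatura.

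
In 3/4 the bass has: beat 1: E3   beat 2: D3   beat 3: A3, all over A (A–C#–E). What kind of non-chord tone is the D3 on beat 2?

The harmony at that moment is A major triad (A, C#, E); D3 is not a chord tone.
It is approached by step down from E3 and left by leap up to A3.
Step in, leap out, on a weak beat — an escape tone.

Escape tone.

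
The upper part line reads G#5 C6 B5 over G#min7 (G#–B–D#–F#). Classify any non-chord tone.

The harmony at that moment is G# minor seventh chord (G#, B, D#, F#); C6 is not a chord tone.
It is approached by leap up from G#5 and left by step down to B5.
Leap in, step out — an appoggiatura.

C6 is an appoggiatura.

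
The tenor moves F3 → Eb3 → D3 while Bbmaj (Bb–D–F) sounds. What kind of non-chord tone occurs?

Eb3 is a passing tone.

The harmony at that moment is Bb major triad (Bb, D, F); Eb3 is not a chord tone.
It is approached by step down from F3 and left by step down to D3.
Step in, step out in the same direction — a passing tone.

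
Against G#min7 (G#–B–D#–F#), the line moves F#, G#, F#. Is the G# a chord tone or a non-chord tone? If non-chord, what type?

Chord tone (the root of G# minor seventh chord).

G# minor seventh chord contains G#, B, D#, F#; G# is the root, so it is a chord tone.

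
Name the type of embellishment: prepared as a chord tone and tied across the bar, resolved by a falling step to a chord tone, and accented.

Approach: by preparation — the pitch is first a chord tone, then held (tied or repeated) while the harmony changes under it. Departure: down by step. Metric position: strong.
A prepared dissonance that resolves downward by step — a suspension. (The same figure resolving upward would be a retardation.)

Suspension.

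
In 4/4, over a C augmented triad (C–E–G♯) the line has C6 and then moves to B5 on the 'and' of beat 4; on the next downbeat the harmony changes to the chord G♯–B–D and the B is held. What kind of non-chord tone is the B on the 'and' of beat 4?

Anticipation.

The harmony at that moment is C augmented triad (C, E, G♯); B5 is not a chord tone.
It is approached by step down from C6 and then sustained as the same pitch into the next harmony.
Arriving early and becoming a chord tone when the harmony changes — an anticipation.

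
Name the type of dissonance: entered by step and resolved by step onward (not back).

Passing tone.

Approach: by step. Departure: by step, continuing in the same direction.
Stepwise on both sides with no change of direction means the note fills in the space between two different chord tones — a passing tone. (Had it turned back to its starting note it would be a neighbor tone instead.)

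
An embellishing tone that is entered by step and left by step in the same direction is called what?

Passing tone.

Approach: by step. Departure: by step, continuing in the same direction.
Stepwise on both sides with no change of direction means the note fills in the space between two different chord tones — a passing tone. (Had it turned back to its starting note it would be a neighbor tone instead.)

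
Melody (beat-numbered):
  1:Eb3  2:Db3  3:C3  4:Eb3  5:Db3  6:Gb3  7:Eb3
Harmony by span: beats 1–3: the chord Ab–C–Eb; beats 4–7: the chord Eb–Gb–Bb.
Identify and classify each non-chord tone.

The harmony at that moment is Ab major triad (Ab, C, Eb); Db3 is not a chord tone.
It is approached by step down from Eb3 and left by step down to C3.
Step in, step out in the same direction — a passing tone.
The harmony at that moment is Eb minor triad (Eb, Gb, Bb); Db3 is not a chord tone.
It is approached by step down from Eb3 and left by leap up to Gb3.
Step in, leap out — an escape tone.

Db3 (beat 2) — passing tone; Db3 (beat 5) — escape tone.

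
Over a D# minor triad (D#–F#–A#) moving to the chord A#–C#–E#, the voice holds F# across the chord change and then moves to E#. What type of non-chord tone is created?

The harmony at that moment is A# minor triad (A#, C#, E#); F# is not a chord tone.
It is held over (the same pitch as the preceding F#) and left by step down to E#.
Held over from the previous chord and resolving down by step — a suspension.

F# is a suspension.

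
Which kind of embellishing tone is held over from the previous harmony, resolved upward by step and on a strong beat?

Approach: by preparation — the pitch is first a chord tone, then held (tied or repeated) while the harmony changes under it. Departure: up by step. Metric position: strong.
A prepared dissonance that resolves upward by step — a retardation. (The same figure resolving downward would be a suspension.)

Retardation.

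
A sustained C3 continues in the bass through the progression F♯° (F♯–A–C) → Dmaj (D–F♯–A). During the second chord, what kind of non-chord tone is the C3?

Pedal tone (pedal point).

The harmony at that moment is D major triad (D, F♯, A); C3 is not a chord tone.
It is held over (the same pitch as the preceding C3) and then sustained as the same pitch into the next harmony.
Sustained through a change of harmony — a pedal tone.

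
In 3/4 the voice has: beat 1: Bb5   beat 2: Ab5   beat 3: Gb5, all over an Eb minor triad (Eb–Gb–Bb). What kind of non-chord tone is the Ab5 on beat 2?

Passing tone.

The harmony at that moment is Eb minor triad (Eb, Gb, Bb); Ab5 is not a chord tone.
It is approached by step down from Bb5 and left by step down to Gb5.
Step in, step out in the same direction — a passing tone.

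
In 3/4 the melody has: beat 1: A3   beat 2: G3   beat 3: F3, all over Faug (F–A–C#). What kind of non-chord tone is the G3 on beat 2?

Passing tone.

The harmony at that moment is F augmented triad (F, A, C#); G3 is not a chord tone.
It is approached by step down from A3 and left by step down to F3.
Step in, step out in the same direction — a passing tone.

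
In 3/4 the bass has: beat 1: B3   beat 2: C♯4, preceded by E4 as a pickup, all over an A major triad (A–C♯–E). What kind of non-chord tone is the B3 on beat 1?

Appoggiatura.

The harmony at that moment is A major triad (A, C♯, E); B3 is not a chord tone.
It is approached by leap down from E4 and left by step up to C♯4.
Leap in, step out, metrically accented — an appoggiatura.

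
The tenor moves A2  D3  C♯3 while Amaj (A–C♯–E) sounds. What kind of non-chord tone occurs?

D3 is an appoggiatura.

The harmony at that moment is A major triad (A, C♯, E); D3 is not a chord tone.
It is approached by leap up from A2 and left by step down to C♯3.
Leap in, step out — an appoggiatura.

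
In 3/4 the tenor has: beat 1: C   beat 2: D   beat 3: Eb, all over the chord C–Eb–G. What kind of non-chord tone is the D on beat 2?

Passing tone.

The harmony at that moment is C minor triad (C, Eb, G); D is not a chord tone.
It is approached by step up from C and left by step up to Eb.
Step in, step out in the same direction — a passing tone.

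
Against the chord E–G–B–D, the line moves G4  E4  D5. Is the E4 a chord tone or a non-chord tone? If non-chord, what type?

E minor seventh chord contains E, G, B, D; E is the root, so it is a chord tone.

Chord tone (the root of E minor seventh chord).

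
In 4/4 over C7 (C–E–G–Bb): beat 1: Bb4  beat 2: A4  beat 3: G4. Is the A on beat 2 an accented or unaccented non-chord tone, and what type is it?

The harmony at that moment is C dominant seventh chord (C, E, G, Bb); A4 is not a chord tone.
It is approached by step down from Bb4 and left by step down to G4.
Step in, step out in the same direction — a passing tone.
It falls on a weak beat, so it is unaccented.

Unaccented passing tone.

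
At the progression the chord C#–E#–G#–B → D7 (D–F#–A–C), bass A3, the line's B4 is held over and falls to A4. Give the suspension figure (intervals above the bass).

At the second chord the bass is A3. The suspended B4 lies a ninth above the bass; after resolving down by step to A4, the interval above the bass becomes an octave.
Suspension figures are named by those two intervals: 9–8.

9–8 suspension.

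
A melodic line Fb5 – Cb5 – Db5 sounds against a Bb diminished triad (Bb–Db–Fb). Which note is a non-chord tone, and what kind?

The harmony at that moment is Bb diminished triad (Bb, Db, Fb); Cb5 is not a chord tone.
It is approached by leap down from Fb5 and left by step up to Db5.
Leap in, step out — an appoggiatura.

Cb5 is an appoggiatura.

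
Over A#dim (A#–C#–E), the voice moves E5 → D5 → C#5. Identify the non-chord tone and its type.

D5 is a passing tone.

The harmony at that moment is A# diminished triad (A#, C#, E); D5 is not a chord tone.
It is approached by step down from E5 and left by step down to C#5.
Step in, step out in the same direction — a passing tone.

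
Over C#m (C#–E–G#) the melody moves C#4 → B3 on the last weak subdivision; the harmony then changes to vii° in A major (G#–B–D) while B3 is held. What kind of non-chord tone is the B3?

The harmony at that moment is C# minor triad (C#, E, G#); B3 is not a chord tone.
It is approached by step down from C#4 and then sustained as the same pitch into the next harmony.
Arriving early and becoming a chord tone when the harmony changes — an anticipation.

B3 is an anticipation.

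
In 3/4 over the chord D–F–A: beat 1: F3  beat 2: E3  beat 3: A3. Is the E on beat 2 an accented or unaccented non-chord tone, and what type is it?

Unaccented escape tone.

The harmony at that moment is D minor triad (D, F, A); E3 is not a chord tone.
It is approached by step down from F3 and left by leap up to A3.
Step in, leap out — an escape tone.
It falls on a weak beat, so it is unaccented.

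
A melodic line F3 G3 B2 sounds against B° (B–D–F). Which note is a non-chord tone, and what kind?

The harmony at that moment is B diminished triad (B, D, F); G3 is not a chord tone.
It is approached by step up from F3 and left by leap down to B2.
Step in, leap out — an escape tone.

G3 is an escape tone.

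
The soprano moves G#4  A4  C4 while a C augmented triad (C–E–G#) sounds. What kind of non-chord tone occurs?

A4 is an escape tone.

The harmony at that moment is C augmented triad (C, E, G#); A4 is not a chord tone.
It is approached by step up from G#4 and left by leap down to C4.
Step in, leap out — an escape tone.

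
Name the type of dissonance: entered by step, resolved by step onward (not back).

Passing tone.

Approach: by step. Departure: by step, continuing in the same direction.
Stepwise on both sides with no change of direction means the note fills in the space between two different chord tones — a passing tone. (Had it turned back to its starting note it would be a neighbor tone instead.)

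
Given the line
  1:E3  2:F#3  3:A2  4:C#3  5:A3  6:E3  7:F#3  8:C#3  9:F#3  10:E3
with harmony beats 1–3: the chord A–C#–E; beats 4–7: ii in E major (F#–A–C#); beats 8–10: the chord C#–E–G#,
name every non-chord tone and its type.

F#3 (beat 2) — escape tone; E3 (beat 6) — appoggiatura; F#3 (beat 9) — appoggiatura.

The harmony at that moment is A major triad (A, C#, E); F#3 is not a chord tone.
It is approached by step up from E3 and left by leap down to A2.
Step in, leap out — an escape tone.
The harmony at that moment is F# minor triad (F#, A, C#); E3 is not a chord tone.
It is approached by leap down from A3 and left by step up to F#3.
Leap in, step out — an appoggiatura.
The harmony at that moment is C# minor triad (C#, E, G#); F#3 is not a chord tone.
It is approached by leap up from C#3 and left by step down to E3.
Leap in, step out — an appoggiatura.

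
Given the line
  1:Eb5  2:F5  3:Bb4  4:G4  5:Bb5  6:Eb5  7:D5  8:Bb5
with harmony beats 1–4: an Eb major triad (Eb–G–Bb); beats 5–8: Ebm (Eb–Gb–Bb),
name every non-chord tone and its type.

The harmony at that moment is Eb major triad (Eb, G, Bb); F5 is not a chord tone.
It is approached by step up from Eb5 and left by leap down to Bb4.
Step in, leap out — an escape tone.
The harmony at that moment is Eb minor triad (Eb, Gb, Bb); D5 is not a chord tone.
It is approached by step down from Eb5 and left by leap up to Bb5.
Step in, leap out — an escape tone.

F5 (beat 2) — escape tone; D5 (beat 7) — escape tone.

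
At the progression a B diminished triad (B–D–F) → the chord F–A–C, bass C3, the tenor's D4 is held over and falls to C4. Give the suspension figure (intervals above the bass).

9–8 suspension.

At the second chord the bass is C3. The suspended D4 lies a ninth above the bass; after resolving down by step to C4, the interval above the bass becomes an octave.
Suspension figures are named by those two intervals: 9–8.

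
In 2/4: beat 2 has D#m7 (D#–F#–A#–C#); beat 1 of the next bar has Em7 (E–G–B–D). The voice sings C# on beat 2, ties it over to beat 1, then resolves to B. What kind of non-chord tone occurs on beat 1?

Suspension.

The harmony at that moment is E minor seventh chord (E, G, B, D); C# is not a chord tone.
It is held over (the same pitch as the preceding C#) and left by step down to B.
Held over from the previous chord and resolving down by step — a suspension.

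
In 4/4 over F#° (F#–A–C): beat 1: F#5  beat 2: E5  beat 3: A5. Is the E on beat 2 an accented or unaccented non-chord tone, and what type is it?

Unaccented escape tone.

The harmony at that moment is F# diminished triad (F#, A, C); E5 is not a chord tone.
It is approached by step down from F#5 and left by leap up to A5.
Step in, leap out — an escape tone.
It falls on a weak beat, so it is unaccented.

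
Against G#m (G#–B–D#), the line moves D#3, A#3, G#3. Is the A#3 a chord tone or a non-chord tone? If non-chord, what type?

Non-chord tone — an appoggiatura.

The harmony at that moment is G# minor triad (G#, B, D#); A#3 is not a chord tone.
It is approached by leap up from D#3 and left by step down to G#3.
Leap in, step out — an appoggiatura.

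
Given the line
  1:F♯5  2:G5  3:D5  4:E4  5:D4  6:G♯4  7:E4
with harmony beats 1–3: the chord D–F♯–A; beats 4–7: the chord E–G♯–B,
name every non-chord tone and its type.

G5 (beat 2) — escape tone; D4 (beat 5) — escape tone.

The harmony at that moment is D major triad (D, F♯, A); G5 is not a chord tone.
It is approached by step up from F♯5 and left by leap down to D5.
Step in, leap out — an escape tone.
The harmony at that moment is E major triad (E, G♯, B); D4 is not a chord tone.
It is approached by step down from E4 and left by leap up to G♯4.
Step in, leap out — an escape tone.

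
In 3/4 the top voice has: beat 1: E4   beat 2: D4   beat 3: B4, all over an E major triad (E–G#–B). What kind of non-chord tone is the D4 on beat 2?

Escape tone.

The harmony at that moment is E major triad (E, G#, B); D4 is not a chord tone.
It is approached by step down from E4 and left by leap up to B4.
Step in, leap out, on a weak beat — an escape tone.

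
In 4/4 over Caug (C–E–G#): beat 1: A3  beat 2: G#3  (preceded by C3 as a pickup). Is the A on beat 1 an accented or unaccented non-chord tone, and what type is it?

Accented appoggiatura.

The harmony at that moment is C augmented triad (C, E, G#); A3 is not a chord tone.
It is approached by leap up from C3 and left by step down to G#3.
Leap in, step out — an appoggiatura.
It falls on the downbeat, so it is accented.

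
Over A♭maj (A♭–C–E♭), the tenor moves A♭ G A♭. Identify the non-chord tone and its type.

The harmony at that moment is A♭ major triad (A♭, C, E♭); G is not a chord tone.
It is approached by step down from A♭ and left by step up to A♭.
Step away and step back to the same note — a neighbor tone (lower neighbor).

G is a neighbor tone.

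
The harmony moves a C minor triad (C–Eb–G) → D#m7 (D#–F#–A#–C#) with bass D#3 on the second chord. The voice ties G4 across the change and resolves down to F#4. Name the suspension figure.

At the second chord the bass is D#3. The suspended G4 lies a fourth above the bass; after resolving down by step to F#4, the interval above the bass becomes a third.
Suspension figures are named by those two intervals: 4–3.

4–3 suspension.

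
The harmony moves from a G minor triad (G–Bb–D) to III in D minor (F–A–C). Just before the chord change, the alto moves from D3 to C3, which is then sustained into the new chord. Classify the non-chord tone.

The harmony at that moment is G minor triad (G, Bb, D); C3 is not a chord tone.
It is approached by step down from D3 and then sustained as the same pitch into the next harmony.
Arriving early and becoming a chord tone when the harmony changes — an anticipation.

C3 is an anticipation.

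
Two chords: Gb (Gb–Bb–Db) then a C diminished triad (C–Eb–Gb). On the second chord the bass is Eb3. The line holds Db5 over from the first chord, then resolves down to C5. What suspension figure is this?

7–6 suspension.

At the second chord the bass is Eb3. The suspended Db5 lies a seventh above the bass; after resolving down by step to C5, the interval above the bass becomes a sixth.
Suspension figures are named by those two intervals: 7–6.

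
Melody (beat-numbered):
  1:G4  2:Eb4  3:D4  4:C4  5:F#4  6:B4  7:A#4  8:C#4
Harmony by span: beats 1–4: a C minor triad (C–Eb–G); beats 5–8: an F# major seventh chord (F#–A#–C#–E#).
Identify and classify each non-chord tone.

The harmony at that moment is C minor triad (C, Eb, G); D4 is not a chord tone.
It is approached by step down from Eb4 and left by step down to C4.
Step in, step out in the same direction — a passing tone.
The harmony at that moment is F# major seventh chord (F#, A#, C#, E#); B4 is not a chord tone.
It is approached by leap up from F#4 and left by step down to A#4.
Leap in, step out — an appoggiatura.

D4 (beat 3) — passing tone; B4 (beat 6) — appoggiatura.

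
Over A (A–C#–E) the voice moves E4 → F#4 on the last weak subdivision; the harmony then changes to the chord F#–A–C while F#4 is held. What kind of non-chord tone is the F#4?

The harmony at that moment is A major triad (A, C#, E); F#4 is not a chord tone.
It is approached by step up from E4 and then sustained as the same pitch into the next harmony.
Arriving early and becoming a chord tone when the harmony changes — an anticipation.

F#4 is an anticipation.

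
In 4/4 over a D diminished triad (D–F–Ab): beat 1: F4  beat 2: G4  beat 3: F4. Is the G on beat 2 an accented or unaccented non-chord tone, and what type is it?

The harmony at that moment is D diminished triad (D, F, Ab); G4 is not a chord tone.
It is approached by step up from F4 and left by step down to F4.
Step away and step back to the same note — a neighbor tone (upper neighbor).
It falls on a weak beat, so it is unaccented.

Unaccented neighbor tone.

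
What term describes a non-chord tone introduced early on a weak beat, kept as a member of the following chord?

Approach: ahead of the chord change (typically by step), so it is dissonant against the current harmony. Departure: none — the same pitch is restated or held and is a chord tone of the new harmony.
Dissonant first, consonant once the harmony catches up: the note simply arrives early — an anticipation. (The reverse timing, consonant first and dissonant after the change, would be a suspension or retardation.)

Anticipation.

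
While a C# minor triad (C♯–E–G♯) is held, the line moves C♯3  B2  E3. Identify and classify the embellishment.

B2 is an escape tone.

The harmony at that moment is C♯ minor triad (C♯, E, G♯); B2 is not a chord tone.
It is approached by step down from C♯3 and left by leap up to E3.
Step in, leap out — an escape tone.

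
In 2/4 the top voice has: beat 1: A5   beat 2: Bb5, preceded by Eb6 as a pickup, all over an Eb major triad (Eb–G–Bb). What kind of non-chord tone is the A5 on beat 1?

Appoggiatura.

The harmony at that moment is Eb major triad (Eb, G, Bb); A5 is not a chord tone.
It is approached by leap down from Eb6 and left by step up to Bb5.
Leap in, step out, metrically accented — an appoggiatura.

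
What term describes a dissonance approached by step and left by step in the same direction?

Approach: by step. Departure: by step, continuing in the same direction.
Stepwise on both sides with no change of direction means the note fills in the space between two different chord tones — a passing tone. (Had it turned back to its starting note it would be a neighbor tone instead.)

Passing tone.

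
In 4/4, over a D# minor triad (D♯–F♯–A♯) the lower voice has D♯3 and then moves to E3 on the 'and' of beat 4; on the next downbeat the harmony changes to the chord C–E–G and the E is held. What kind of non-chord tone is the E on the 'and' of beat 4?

The harmony at that moment is D♯ minor triad (D♯, F♯, A♯); E3 is not a chord tone.
It is approached by step up from D♯3 and then sustained as the same pitch into the next harmony.
Arriving early and becoming a chord tone when the harmony changes — an anticipation.

Anticipation.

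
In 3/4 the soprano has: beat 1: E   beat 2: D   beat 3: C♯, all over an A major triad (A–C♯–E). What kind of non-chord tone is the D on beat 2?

Passing tone.

The harmony at that moment is A major triad (A, C♯, E); D is not a chord tone.
It is approached by step down from E and left by step down to C♯.
Step in, step out in the same direction — a passing tone.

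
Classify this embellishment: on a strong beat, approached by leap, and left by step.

Appoggiatura.

Approach: by leap. Departure: by step. Metric position: strong.
Leap in, step out, in a metrically strong position — an appoggiatura. (It is the mirror image of the escape tone, which steps in and leaps out from a weak position.)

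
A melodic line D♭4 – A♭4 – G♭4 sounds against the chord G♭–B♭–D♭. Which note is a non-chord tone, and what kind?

A♭4 is an appoggiatura.

The harmony at that moment is G♭ major triad (G♭, B♭, D♭); A♭4 is not a chord tone.
It is approached by leap up from D♭4 and left by step down to G♭4.
Leap in, step out — an appoggiatura.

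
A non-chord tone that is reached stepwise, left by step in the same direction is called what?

Passing tone.

Approach: by step. Departure: by step, continuing in the same direction.
Stepwise on both sides with no change of direction means the note fills in the space between two different chord tones — a passing tone. (Had it turned back to its starting note it would be a neighbor tone instead.)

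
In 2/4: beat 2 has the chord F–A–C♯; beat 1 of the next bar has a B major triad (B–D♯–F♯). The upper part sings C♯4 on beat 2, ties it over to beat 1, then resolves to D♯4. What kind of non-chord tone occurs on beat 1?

Retardation.

The harmony at that moment is B major triad (B, D♯, F♯); C♯4 is not a chord tone.
It is held over (the same pitch as the preceding C♯4) and left by step up to D♯4.
Held over from the previous chord and resolving up by step — a retardation.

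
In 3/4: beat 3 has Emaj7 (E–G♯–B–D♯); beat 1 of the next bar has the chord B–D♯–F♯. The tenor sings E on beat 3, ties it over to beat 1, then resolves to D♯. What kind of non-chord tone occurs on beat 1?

Suspension.

The harmony at that moment is B major triad (B, D♯, F♯); E is not a chord tone.
It is held over (the same pitch as the preceding E) and left by step down to D♯.
Held over from the previous chord and resolving down by step — a suspension.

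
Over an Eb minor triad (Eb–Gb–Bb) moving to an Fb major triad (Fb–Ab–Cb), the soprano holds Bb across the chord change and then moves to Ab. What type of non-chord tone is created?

Bb is a suspension.

The harmony at that moment is Fb major triad (Fb, Ab, Cb); Bb is not a chord tone.
It is held over (the same pitch as the preceding Bb) and left by step down to Ab.
Held over from the previous chord and resolving down by step — a suspension.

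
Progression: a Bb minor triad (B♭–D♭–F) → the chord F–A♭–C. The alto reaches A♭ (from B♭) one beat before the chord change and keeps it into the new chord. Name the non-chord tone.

A♭ is an anticipation.

The harmony at that moment is B♭ minor triad (B♭, D♭, F); A♭ is not a chord tone.
It is approached by step down from B♭ and then sustained as the same pitch into the next harmony.
Arriving early and becoming a chord tone when the harmony changes — an anticipation.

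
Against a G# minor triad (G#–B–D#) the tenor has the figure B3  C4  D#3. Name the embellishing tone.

The harmony at that moment is G# minor triad (G#, B, D#); C4 is not a chord tone.
It is approached by step up from B3 and left by leap down to D#3.
Step in, leap out — an escape tone.

C4 is an escape tone.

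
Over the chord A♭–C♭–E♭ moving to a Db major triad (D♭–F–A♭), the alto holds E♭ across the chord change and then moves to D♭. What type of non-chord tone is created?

E♭ is a suspension.

The harmony at that moment is D♭ major triad (D♭, F, A♭); E♭ is not a chord tone.
It is held over (the same pitch as the preceding E♭) and left by step down to D♭.
Held over from the previous chord and resolving down by step — a suspension.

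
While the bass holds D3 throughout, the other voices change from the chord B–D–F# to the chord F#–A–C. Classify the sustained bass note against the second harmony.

The harmony at that moment is F# diminished triad (F#, A, C); D3 is not a chord tone.
It is held over (the same pitch as the preceding D3) and then sustained as the same pitch into the next harmony.
Sustained through a change of harmony — a pedal tone.

Pedal tone (pedal point).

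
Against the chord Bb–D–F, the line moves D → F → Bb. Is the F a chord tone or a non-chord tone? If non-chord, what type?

Chord tone (the fifth of Bb major triad).

Bb major triad contains Bb, D, F; F is the fifth, so it is a chord tone.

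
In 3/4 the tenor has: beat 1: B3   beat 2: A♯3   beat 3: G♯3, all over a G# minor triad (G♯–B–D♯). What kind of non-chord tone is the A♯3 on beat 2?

Passing tone.

The harmony at that moment is G♯ minor triad (G♯, B, D♯); A♯3 is not a chord tone.
It is approached by step down from B3 and left by step down to G♯3.
Step in, step out in the same direction — a passing tone.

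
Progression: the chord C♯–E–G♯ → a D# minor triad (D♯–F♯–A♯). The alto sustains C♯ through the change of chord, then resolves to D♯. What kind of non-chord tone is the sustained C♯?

The harmony at that moment is D♯ minor triad (D♯, F♯, A♯); C♯ is not a chord tone.
It is held over (the same pitch as the preceding C♯) and left by step up to D♯.
Held over from the previous chord and resolving up by step — a retardation.

C♯ is a retardation.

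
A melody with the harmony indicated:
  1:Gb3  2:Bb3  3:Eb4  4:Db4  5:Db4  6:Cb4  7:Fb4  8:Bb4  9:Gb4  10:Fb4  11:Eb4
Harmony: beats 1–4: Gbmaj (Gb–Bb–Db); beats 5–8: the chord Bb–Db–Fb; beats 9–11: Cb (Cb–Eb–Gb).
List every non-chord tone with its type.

Eb4 (beat 3) — appoggiatura; Cb4 (beat 6) — escape tone; Fb4 (beat 10) — passing tone.

The harmony at that moment is Gb major triad (Gb, Bb, Db); Eb4 is not a chord tone.
It is approached by leap up from Bb3 and left by step down to Db4.
Leap in, step out — an appoggiatura.
The harmony at that moment is Bb diminished triad (Bb, Db, Fb); Cb4 is not a chord tone.
It is approached by step down from Db4 and left by leap up to Fb4.
Step in, leap out — an escape tone.
The harmony at that moment is Cb major triad (Cb, Eb, Gb); Fb4 is not a chord tone.
It is approached by step down from Gb4 and left by step down to Eb4.
Step in, step out in the same direction — a passing tone.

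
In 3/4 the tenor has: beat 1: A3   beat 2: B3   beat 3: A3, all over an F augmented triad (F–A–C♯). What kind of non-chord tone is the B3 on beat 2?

Upper neighbor tone.

The harmony at that moment is F augmented triad (F, A, C♯); B3 is not a chord tone.
It is approached by step up from A3 and left by step down to A3.
Step away and step back to the same note — a neighbor tone (upper neighbor).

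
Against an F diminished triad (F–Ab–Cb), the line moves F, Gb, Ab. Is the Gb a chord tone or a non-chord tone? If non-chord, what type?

Non-chord tone — a passing tone.

The harmony at that moment is F diminished triad (F, Ab, Cb); Gb is not a chord tone.
It is approached by step up from F and left by step up to Ab.
Step in, step out in the same direction — a passing tone.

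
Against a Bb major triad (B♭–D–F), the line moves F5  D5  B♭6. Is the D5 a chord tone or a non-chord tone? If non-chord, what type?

Chord tone (the third of Bb major triad).

Bb major triad contains B♭, D, F; D is the third, so it is a chord tone.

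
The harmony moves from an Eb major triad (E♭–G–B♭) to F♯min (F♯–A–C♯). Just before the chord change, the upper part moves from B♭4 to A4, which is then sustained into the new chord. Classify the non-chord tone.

A4 is an anticipation.

The harmony at that moment is E♭ major triad (E♭, G, B♭); A4 is not a chord tone.
It is approached by step down from B♭4 and then sustained as the same pitch into the next harmony.
Arriving early and becoming a chord tone when the harmony changes — an anticipation.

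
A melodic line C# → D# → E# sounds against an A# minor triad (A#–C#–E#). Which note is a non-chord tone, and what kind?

D# is a passing tone.

The harmony at that moment is A# minor triad (A#, C#, E#); D# is not a chord tone.
It is approached by step up from C# and left by step up to E#.
Step in, step out in the same direction — a passing tone.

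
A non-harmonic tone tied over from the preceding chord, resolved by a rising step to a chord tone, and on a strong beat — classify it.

Approach: by preparation — the pitch is first a chord tone, then held (tied or repeated) while the harmony changes under it. Departure: up by step. Metric position: strong.
A prepared dissonance that resolves upward by step — a retardation. (The same figure resolving downward would be a suspension.)

Retardation.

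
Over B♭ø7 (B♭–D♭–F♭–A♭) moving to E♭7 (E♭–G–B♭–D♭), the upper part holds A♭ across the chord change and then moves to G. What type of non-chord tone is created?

A♭ is a suspension.

The harmony at that moment is E♭ dominant seventh chord (E♭, G, B♭, D♭); A♭ is not a chord tone.
It is held over (the same pitch as the preceding A♭) and left by step down to G.
Held over from the previous chord and resolving down by step — a suspension.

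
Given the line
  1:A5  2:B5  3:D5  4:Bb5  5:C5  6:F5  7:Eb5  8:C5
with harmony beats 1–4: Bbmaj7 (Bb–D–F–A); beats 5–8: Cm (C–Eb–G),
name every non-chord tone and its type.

The harmony at that moment is Bb major seventh chord (Bb, D, F, A); B5 is not a chord tone.
It is approached by step up from A5 and left by leap down to D5.
Step in, leap out — an escape tone.
The harmony at that moment is C minor triad (C, Eb, G); F5 is not a chord tone.
It is approached by leap up from C5 and left by step down to Eb5.
Leap in, step out — an appoggiatura.

B5 (beat 2) — escape tone; F5 (beat 6) — appoggiatura.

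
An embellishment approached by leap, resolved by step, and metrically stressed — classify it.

Appoggiatura.

Approach: by leap. Departure: by step. Metric position: strong.
Leap in, step out, in a metrically strong position — an appoggiatura. (It is the mirror image of the escape tone, which steps in and leaps out from a weak position.)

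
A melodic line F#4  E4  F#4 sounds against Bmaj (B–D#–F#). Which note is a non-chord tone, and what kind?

E4 is a neighbor tone.

The harmony at that moment is B major triad (B, D#, F#); E4 is not a chord tone.
It is approached by step down from F#4 and left by step up to F#4.
Step away and step back to the same note — a neighbor tone (lower neighbor).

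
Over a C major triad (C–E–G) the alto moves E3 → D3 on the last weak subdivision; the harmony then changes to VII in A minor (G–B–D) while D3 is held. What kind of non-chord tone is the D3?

D3 is an anticipation.

The harmony at that moment is C major triad (C, E, G); D3 is not a chord tone.
It is approached by step down from E3 and then sustained as the same pitch into the next harmony.
Arriving early and becoming a chord tone when the harmony changes — an anticipation.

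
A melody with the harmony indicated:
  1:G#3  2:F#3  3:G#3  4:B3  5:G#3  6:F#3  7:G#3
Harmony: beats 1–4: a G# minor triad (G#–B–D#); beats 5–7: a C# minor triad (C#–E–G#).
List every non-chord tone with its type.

F#3 (beat 2) — neighbor tone; F#3 (beat 6) — neighbor tone.

The harmony at that moment is G# minor triad (G#, B, D#); F#3 is not a chord tone.
It is approached by step down from G#3 and left by step up to G#3.
Step away and step back to the same note — a neighbor tone (lower neighbor).
The harmony at that moment is C# minor triad (C#, E, G#); F#3 is not a chord tone.
It is approached by step down from G#3 and left by step up to G#3.
Step away and step back to the same note — a neighbor tone (lower neighbor).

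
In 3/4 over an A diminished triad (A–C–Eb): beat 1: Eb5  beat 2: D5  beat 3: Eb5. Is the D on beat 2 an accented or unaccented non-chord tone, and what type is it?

Unaccented neighbor tone.

The harmony at that moment is A diminished triad (A, C, Eb); D5 is not a chord tone.
It is approached by step down from Eb5 and left by step up to Eb5.
Step away and step back to the same note — a neighbor tone (lower neighbor).
It falls on a weak beat, so it is unaccented.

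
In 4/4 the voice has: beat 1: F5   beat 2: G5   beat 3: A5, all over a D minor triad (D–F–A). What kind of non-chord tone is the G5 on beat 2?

Passing tone.

The harmony at that moment is D minor triad (D, F, A); G5 is not a chord tone.
It is approached by step up from F5 and left by step up to A5.
Step in, step out in the same direction — a passing tone.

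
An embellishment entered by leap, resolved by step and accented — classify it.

Appoggiatura.

Approach: by leap. Departure: by step. Metric position: strong.
Leap in, step out, in a metrically strong position — an appoggiatura. (It is the mirror image of the escape tone, which steps in and leaps out from a weak position.)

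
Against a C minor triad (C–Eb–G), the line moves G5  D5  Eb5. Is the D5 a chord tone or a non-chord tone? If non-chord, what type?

The harmony at that moment is C minor triad (C, Eb, G); D5 is not a chord tone.
It is approached by leap down from G5 and left by step up to Eb5.
Leap in, step out — an appoggiatura.

Non-chord tone — an appoggiatura.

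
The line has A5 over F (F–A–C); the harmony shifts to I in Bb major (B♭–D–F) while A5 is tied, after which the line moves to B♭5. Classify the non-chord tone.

A5 is a retardation.

The harmony at that moment is B♭ major triad (B♭, D, F); A5 is not a chord tone.
It is held over (the same pitch as the preceding A5) and left by step up to B♭5.
Held over from the previous chord and resolving up by step — a retardation.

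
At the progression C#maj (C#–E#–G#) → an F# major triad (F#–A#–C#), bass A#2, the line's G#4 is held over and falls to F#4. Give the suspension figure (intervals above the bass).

At the second chord the bass is A#2. The suspended G#4 lies a seventh above the bass; after resolving down by step to F#4, the interval above the bass becomes a sixth.
Suspension figures are named by those two intervals: 7–6.

7–6 suspension.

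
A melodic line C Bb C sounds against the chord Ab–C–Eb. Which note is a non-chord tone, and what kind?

Bb is a neighbor tone.

The harmony at that moment is Ab major triad (Ab, C, Eb); Bb is not a chord tone.
It is approached by step down from C and left by step up to C.
Step away and step back to the same note — a neighbor tone (lower neighbor).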